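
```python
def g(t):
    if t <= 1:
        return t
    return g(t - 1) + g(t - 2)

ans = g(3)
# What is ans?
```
Call trace:
g(t=3)
  g(t=2)
    g(t=1)
    -> return 1
    g(t=0)
    -> return 0
  -> return 1
  g(t=1)
  -> return 1
-> return 2

Final answer: 2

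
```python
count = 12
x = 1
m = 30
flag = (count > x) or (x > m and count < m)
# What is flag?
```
Trace:
  count=12
  count=12, x=1
  count=12, x=1, m=30
  count=12, x=1, m=30, flag=True

Final answer: True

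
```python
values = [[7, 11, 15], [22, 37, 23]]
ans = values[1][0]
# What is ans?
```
Trace:
  values=[[7, 11, 15], [22, 37, 23]]
  values=[[7, 11, 15], [22, 37, 23]], ans=22

Final answer: 22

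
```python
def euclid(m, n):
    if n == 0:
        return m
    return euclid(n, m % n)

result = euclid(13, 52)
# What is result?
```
Call trace:
euclid(m=13, n=52)
  euclid(m=52, n=13)
    euclid(m=13, n=0)
    -> return 13
  -> return 13
-> return 13

Final answer: 13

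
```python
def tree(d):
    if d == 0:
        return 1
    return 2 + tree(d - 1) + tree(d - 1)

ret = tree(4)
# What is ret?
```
Call trace (a repeated sub-call is expanded the first time; later identical calls just restate its return value):
tree(d=4)
  tree(d=3)
    tree(d=2)
      tree(d=1)
        tree(d=0)
        -> return 1
        tree(d=0)
        -> return 1
      -> return 4
      tree(d=1) -> return 4  (same call as traced above)
    -> return 10
    tree(d=2) -> return 10  (same call as traced above)
  -> return 22
  tree(d=3) -> return 22  (same call as traced above)
-> return 46

Final answer: 46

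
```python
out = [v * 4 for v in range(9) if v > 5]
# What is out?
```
Trace:
  v=0
  v=1
  v=2
  v=3
  v=4
  v=5
  v=6
  v=7
  v=8
  out=[24, 28, 32]

Final answer: [24, 28, 32]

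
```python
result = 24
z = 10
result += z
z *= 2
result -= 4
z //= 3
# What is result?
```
Trace:
  result=24
  result=24, z=10
  result=34, z=10
  result=34, z=20
  result=30, z=20
  result=30, z=6

Final answer: 30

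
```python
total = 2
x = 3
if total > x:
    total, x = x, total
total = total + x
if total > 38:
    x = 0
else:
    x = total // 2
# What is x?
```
Trace:
  total=2
  total=2, x=3
  total=2, x=3
  total=5, x=3
  total=5, x=2

Final answer: 2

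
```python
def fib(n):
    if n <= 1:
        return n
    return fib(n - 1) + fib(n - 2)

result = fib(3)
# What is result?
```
Call trace:
fib(n=3)
  fib(n=2)
    fib(n=1)
    -> return 1
    fib(n=0)
    -> return 0
  -> return 1
  fib(n=1)
  -> return 1
-> return 2

Final answer: 2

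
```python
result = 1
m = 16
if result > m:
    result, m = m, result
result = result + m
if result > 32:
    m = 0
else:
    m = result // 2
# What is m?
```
Trace:
  result=1
  result=1, m=16
  result=1, m=16
  result=17, m=16
  result=17, m=8

Final answer: 8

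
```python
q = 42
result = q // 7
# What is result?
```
Trace:
  q=42
  q=42, result=6

Final answer: 6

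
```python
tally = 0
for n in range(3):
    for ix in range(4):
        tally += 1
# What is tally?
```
Trace:
  tally=0
  tally=1, n=0, ix=0
  tally=2, n=0, ix=1
  tally=3, n=0, ix=2
  tally=4, n=0, ix=3
  tally=5, n=1, ix=0
  tally=6, n=1, ix=1
  tally=7, n=1, ix=2
  tally=8, n=1, ix=3
  tally=9, n=2, ix=0
  tally=10, n=2, ix=1
  tally=11, n=2, ix=2
  tally=12, n=2, ix=3

Final answer: 12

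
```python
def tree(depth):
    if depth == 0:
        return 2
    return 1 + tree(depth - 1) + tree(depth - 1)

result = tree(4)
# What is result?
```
Call trace (a repeated sub-call is expanded the first time; later identical calls just restate its return value):
tree(depth=4)
  tree(depth=3)
    tree(depth=2)
      tree(depth=1)
        tree(depth=0)
        -> return 2
        tree(depth=0)
        -> return 2
      -> return 5
      tree(depth=1) -> return 5  (same call as traced above)
    -> return 11
    tree(depth=2) -> return 11  (same call as traced above)
  -> return 23
  tree(depth=3) -> return 23  (same call as traced above)
-> return 47

Final answer: 47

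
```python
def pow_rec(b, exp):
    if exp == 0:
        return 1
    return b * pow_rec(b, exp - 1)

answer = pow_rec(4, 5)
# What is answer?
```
Call trace:
pow_rec(b=4, exp=5)
  pow_rec(b=4, exp=4)
    pow_rec(b=4, exp=3)
      pow_rec(b=4, exp=2)
        pow_rec(b=4, exp=1)
          pow_rec(b=4, exp=0)
          -> return 1
        -> return 4
      -> return 16
    -> return 64
  -> return 256
-> return 1024

Final answer: 1024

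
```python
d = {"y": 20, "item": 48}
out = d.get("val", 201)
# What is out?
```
Trace:
  d={'y': 20, 'item': 48}
  d={'y': 20, 'item': 48}, out=201

Final answer: 201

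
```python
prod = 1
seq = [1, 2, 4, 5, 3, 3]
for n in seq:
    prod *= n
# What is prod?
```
Trace:
  prod=1
  prod=1, n=1
  prod=2, n=2
  prod=8, n=4
  prod=40, n=5
  prod=120, n=3
  prod=360, n=3

Final answer: 360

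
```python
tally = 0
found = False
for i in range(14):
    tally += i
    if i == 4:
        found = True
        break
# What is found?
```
Trace:
  tally=0
  tally=0, found=False
  tally=0, found=False, i=0
  tally=1, found=False, i=1
  tally=3, found=False, i=2
  tally=6, found=False, i=3
  tally=10, found=True, i=4

Final answer: True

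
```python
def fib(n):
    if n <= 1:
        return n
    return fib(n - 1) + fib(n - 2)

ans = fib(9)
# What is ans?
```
Call trace (a repeated sub-call is expanded the first time; later identical calls just restate its return value):
fib(n=9)
  fib(n=8)
    fib(n=7)
      fib(n=6)
        fib(n=5)
          fib(n=4)
            fib(n=3)
              fib(n=2)
                fib(n=1)
                -> return 1
                fib(n=0)
                -> return 0
              -> return 1
              fib(n=1)
              -> return 1
            -> return 2
            fib(n=2) -> return 1  (same call as traced above)
          -> return 3
          fib(n=3) -> return 2  (same call as traced above)
        -> return 5
        fib(n=4) -> return 3  (same call as traced above)
      -> return 8
      fib(n=5) -> return 5  (same call as traced above)
    -> return 13
    fib(n=6) -> return 8  (same call as traced above)
  -> return 21
  fib(n=7) -> return 13  (same call as traced above)
-> return 34

Final answer: 34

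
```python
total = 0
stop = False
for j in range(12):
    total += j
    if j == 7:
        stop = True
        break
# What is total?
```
Trace:
  total=0
  total=0, stop=False
  total=0, stop=False, j=0
  total=1, stop=False, j=1
  total=3, stop=False, j=2
  total=6, stop=False, j=3
  total=10, stop=False, j=4
  total=15, stop=False, j=5
  total=21, stop=False, j=6
  total=28, stop=True, j=7

Final answer: 28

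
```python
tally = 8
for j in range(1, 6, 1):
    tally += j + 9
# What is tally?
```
Trace:
  tally=8
  tally=18, j=1
  tally=29, j=2
  tally=41, j=3
  tally=54, j=4
  tally=68, j=5

Final answer: 68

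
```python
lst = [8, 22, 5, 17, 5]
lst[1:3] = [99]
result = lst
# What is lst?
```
Trace:
  lst=[8, 22, 5, 17, 5]
  lst=[8, 99, 17, 5]
  lst=[8, 99, 17, 5], result=[8, 99, 17, 5]

Final answer: [8, 99, 17, 5]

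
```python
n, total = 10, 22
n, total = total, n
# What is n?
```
Trace:
  n=10, total=22
  n=22, total=10

Final answer: 22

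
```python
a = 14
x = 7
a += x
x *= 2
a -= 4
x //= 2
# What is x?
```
Trace:
  a=14
  a=14, x=7
  a=21, x=7
  a=21, x=14
  a=17, x=14
  a=17, x=7

Final answer: 7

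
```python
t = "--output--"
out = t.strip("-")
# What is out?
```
Trace:
  t='--output--'
  t='--output--', out='output'

Final answer: 'output'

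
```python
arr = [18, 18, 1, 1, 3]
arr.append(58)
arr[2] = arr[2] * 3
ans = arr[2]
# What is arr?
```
Trace:
  arr=[18, 18, 1, 1, 3]
  arr=[18, 18, 1, 1, 3, 58]
  arr=[18, 18, 3, 1, 3, 58]
  arr=[18, 18, 3, 1, 3, 58], ans=3

Final answer: [18, 18, 3, 1, 3, 58]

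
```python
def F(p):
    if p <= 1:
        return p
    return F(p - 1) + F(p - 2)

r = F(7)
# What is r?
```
Call trace (a repeated sub-call is expanded the first time; later identical calls just restate its return value):
F(p=7)
  F(p=6)
    F(p=5)
      F(p=4)
        F(p=3)
          F(p=2)
            F(p=1)
            -> return 1
            F(p=0)
            -> return 0
          -> return 1
          F(p=1)
          -> return 1
        -> return 2
        F(p=2) -> return 1  (same call as traced above)
      -> return 3
      F(p=3) -> return 2  (same call as traced above)
    -> return 5
    F(p=4) -> return 3  (same call as traced above)
  -> return 8
  F(p=5) -> return 5  (same call as traced above)
-> return 13

Final answer: 13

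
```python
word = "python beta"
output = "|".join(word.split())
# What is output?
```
Trace:
  word='python beta'
  word='python beta', output='python|beta'

Final answer: 'python|beta'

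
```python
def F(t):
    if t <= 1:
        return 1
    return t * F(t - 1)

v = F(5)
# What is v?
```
Call trace:
F(t=5)
  F(t=4)
    F(t=3)
      F(t=2)
        F(t=1)
        -> return 1
      -> return 2
    -> return 6
  -> return 24
-> return 120

Final answer: 120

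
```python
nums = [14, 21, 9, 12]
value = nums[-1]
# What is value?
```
Trace:
  nums=[14, 21, 9, 12]
  nums=[14, 21, 9, 12], value=12

Final answer: 12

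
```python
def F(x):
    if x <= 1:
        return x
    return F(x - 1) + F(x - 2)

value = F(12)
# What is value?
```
Call trace (a repeated sub-call is expanded the first time; later identical calls just restate its return value):
F(x=12)
  F(x=11)
    F(x=10)
      F(x=9)
        F(x=8)
          F(x=7)
            F(x=6)
              F(x=5)
                F(x=4)
                  F(x=3)
                    F(x=2)
                      F(x=1)
                      -> return 1
                      F(x=0)
                      -> return 0
                    -> return 1
                    F(x=1)
                    -> return 1
                  -> return 2
                  F(x=2) -> return 1  (same call as traced above)
                -> return 3
                F(x=3) -> return 2  (same call as traced above)
              -> return 5
              F(x=4) -> return 3  (same call as traced above)
            -> return 8
            F(x=5) -> return 5  (same call as traced above)
          -> return 13
          F(x=6) -> return 8  (same call as traced above)
        -> return 21
        F(x=7) -> return 13  (same call as traced above)
      -> return 34
      F(x=8) -> return 21  (same call as traced above)
    -> return 55
    F(x=9) -> return 34  (same call as traced above)
  -> return 89
  F(x=10) -> return 55  (same call as traced above)
-> return 144

Final answer: 144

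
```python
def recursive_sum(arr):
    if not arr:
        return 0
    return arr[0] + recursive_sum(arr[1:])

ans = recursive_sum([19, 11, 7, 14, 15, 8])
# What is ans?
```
Call trace:
recursive_sum(arr=[19, 11, 7, 14, 15, 8])
  recursive_sum(arr=[11, 7, 14, 15, 8])
    recursive_sum(arr=[7, 14, 15, 8])
      recursive_sum(arr=[14, 15, 8])
        recursive_sum(arr=[15, 8])
          recursive_sum(arr=[8])
            recursive_sum(arr=[])
            -> return 0
          -> return 8
        -> return 23
      -> return 37
    -> return 44
  -> return 55
-> return 74

Final answer: 74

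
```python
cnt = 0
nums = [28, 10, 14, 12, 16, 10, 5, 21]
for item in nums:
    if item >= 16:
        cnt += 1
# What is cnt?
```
Trace:
  cnt=0
  cnt=1, item=28
  cnt=1, item=10
  cnt=1, item=14
  cnt=1, item=12
  cnt=2, item=16
  cnt=2, item=10
  cnt=2, item=5
  cnt=3, item=21

Final answer: 3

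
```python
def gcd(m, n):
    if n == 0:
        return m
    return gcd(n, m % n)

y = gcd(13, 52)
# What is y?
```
Call trace:
gcd(m=13, n=52)
  gcd(m=52, n=13)
    gcd(m=13, n=0)
    -> return 13
  -> return 13
-> return 13

Final answer: 13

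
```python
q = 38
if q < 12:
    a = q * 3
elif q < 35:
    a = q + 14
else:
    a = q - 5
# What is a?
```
Trace:
  q=38
  q=38, a=33

Final answer: 33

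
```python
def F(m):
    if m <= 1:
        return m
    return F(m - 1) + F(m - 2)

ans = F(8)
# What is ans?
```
Call trace (a repeated sub-call is expanded the first time; later identical calls just restate its return value):
F(m=8)
  F(m=7)
    F(m=6)
      F(m=5)
        F(m=4)
          F(m=3)
            F(m=2)
              F(m=1)
              -> return 1
              F(m=0)
              -> return 0
            -> return 1
            F(m=1)
            -> return 1
          -> return 2
          F(m=2) -> return 1  (same call as traced above)
        -> return 3
        F(m=3) -> return 2  (same call as traced above)
      -> return 5
      F(m=4) -> return 3  (same call as traced above)
    -> return 8
    F(m=5) -> return 5  (same call as traced above)
  -> return 13
  F(m=6) -> return 8  (same call as traced above)
-> return 21

Final answer: 21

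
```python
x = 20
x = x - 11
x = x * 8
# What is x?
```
Trace:
  x=20
  x=9
  x=72

Final answer: 72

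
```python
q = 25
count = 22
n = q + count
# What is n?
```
Trace:
  q=25
  q=25, count=22
  q=25, count=22, n=47

Final answer: 47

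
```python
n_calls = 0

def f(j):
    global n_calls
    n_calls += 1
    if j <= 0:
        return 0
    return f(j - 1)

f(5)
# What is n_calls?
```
Call trace:
f(j=5)
  f(j=4)
    f(j=3)
      f(j=2)
        f(j=1)
          f(j=0)
          -> return 0
        -> return 0
      -> return 0
    -> return 0
  -> return 0
-> return 0

n_calls is incremented once per call. f is entered once for each j = 5, 4, 3, 2, 1, 0 (the j <= 0 call returns without recursing), i.e. 5 + 1 calls.
n_calls = 6

Final answer: 6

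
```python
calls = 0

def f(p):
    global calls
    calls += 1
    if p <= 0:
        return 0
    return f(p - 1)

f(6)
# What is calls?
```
Call trace:
f(p=6)
  f(p=5)
    f(p=4)
      f(p=3)
        f(p=2)
          f(p=1)
            f(p=0)
            -> return 0
          -> return 0
        -> return 0
      -> return 0
    -> return 0
  -> return 0
-> return 0

calls is incremented once per call. f is entered once for each p = 6, 5, 4, 3, 2, 1, 0 (the p <= 0 call returns without recursing), i.e. 6 + 1 calls.
calls = 7

Final answer: 7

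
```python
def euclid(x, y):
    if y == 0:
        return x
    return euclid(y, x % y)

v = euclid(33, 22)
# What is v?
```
Call trace:
euclid(x=33, y=22)
  euclid(x=22, y=11)
    euclid(x=11, y=0)
    -> return 11
  -> return 11
-> return 11

Final answer: 11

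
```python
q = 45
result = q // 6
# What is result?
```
Trace:
  q=45
  q=45, result=7

Final answer: 7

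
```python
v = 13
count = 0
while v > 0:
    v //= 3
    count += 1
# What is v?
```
Trace:
  v=13
  v=13, count=0
  v=4, count=1
  v=1, count=2
  v=0, count=3

Final answer: 0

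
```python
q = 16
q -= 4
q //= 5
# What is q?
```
Trace:
  q=16
  q=12
  q=2

Final answer: 2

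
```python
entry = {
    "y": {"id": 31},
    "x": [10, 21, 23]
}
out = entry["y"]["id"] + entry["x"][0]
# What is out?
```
Trace:
  entry={'y': {'id': 31}, 'x': [10, 21, 23]}
  entry={'y': {'id': 31}, 'x': [10, 21, 23]}, out=41

Final answer: 41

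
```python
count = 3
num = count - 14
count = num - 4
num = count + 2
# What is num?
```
Trace:
  count=3
  count=3, num=-11
  count=-15, num=-11
  count=-15, num=-13

Final answer: -13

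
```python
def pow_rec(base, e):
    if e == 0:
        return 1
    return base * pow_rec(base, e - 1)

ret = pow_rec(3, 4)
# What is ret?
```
Call trace:
pow_rec(base=3, e=4)
  pow_rec(base=3, e=3)
    pow_rec(base=3, e=2)
      pow_rec(base=3, e=1)
        pow_rec(base=3, e=0)
        -> return 1
      -> return 3
    -> return 9
  -> return 27
-> return 81

Final answer: 81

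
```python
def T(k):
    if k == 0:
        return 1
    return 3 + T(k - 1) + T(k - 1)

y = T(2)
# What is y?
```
Call trace (a repeated sub-call is expanded the first time; later identical calls just restate its return value):
T(k=2)
  T(k=1)
    T(k=0)
    -> return 1
    T(k=0)
    -> return 1
  -> return 5
  T(k=1) -> return 5  (same call as traced above)
-> return 13

Final answer: 13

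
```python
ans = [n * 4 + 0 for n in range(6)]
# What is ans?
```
Trace:
  n=0
  n=1
  n=2
  n=3
  n=4
  n=5
  ans=[0, 4, 8, 12, 16, 20]

Final answer: [0, 4, 8, 12, 16, 20]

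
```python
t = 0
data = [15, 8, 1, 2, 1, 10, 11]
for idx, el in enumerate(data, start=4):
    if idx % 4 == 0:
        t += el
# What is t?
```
Trace:
  t=0
  t=15, idx=4, el=15
  t=15, idx=5, el=8
  t=15, idx=6, el=1
  t=15, idx=7, el=2
  t=16, idx=8, el=1
  t=16, idx=9, el=10
  t=16, idx=10, el=11

Final answer: 16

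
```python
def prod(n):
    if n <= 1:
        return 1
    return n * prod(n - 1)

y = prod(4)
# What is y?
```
Call trace:
prod(n=4)
  prod(n=3)
    prod(n=2)
      prod(n=1)
      -> return 1
    -> return 2
  -> return 6
-> return 24

Final answer: 24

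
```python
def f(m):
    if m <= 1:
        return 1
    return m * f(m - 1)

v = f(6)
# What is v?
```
Call trace:
f(m=6)
  f(m=5)
    f(m=4)
      f(m=3)
        f(m=2)
          f(m=1)
          -> return 1
        -> return 2
      -> return 6
    -> return 24
  -> return 120
-> return 720

Final answer: 720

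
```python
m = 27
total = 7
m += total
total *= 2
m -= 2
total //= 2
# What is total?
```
Trace:
  m=27
  m=27, total=7
  m=34, total=7
  m=34, total=14
  m=32, total=14
  m=32, total=7

Final answer: 7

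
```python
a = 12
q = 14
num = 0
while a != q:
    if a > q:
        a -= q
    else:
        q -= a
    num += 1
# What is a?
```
Trace:
  a=12
  a=12, q=14
  a=12, q=14, num=0
  a=12, q=2, num=1
  a=10, q=2, num=2
  a=8, q=2, num=3
  a=6, q=2, num=4
  a=4, q=2, num=5
  a=2, q=2, num=6

Final answer: 2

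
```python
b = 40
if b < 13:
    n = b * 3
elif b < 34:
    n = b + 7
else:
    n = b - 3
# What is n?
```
Trace:
  b=40
  b=40, n=37

Final answer: 37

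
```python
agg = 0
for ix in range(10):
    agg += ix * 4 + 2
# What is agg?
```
Trace:
  agg=0
  agg=2, ix=0
  agg=8, ix=1
  agg=18, ix=2
  agg=32, ix=3
  agg=50, ix=4
  agg=72, ix=5
  agg=98, ix=6
  agg=128, ix=7
  agg=162, ix=8
  agg=200, ix=9

Final answer: 200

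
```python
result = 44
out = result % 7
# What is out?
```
Trace:
  result=44
  result=44, out=2

Final answer: 2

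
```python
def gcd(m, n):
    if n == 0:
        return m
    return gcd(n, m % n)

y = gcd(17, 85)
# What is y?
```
Call trace:
gcd(m=17, n=85)
  gcd(m=85, n=17)
    gcd(m=17, n=0)
    -> return 17
  -> return 17
-> return 17

Final answer: 17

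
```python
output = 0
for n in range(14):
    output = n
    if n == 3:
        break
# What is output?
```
Trace:
  output=0
  output=0, n=0
  output=1, n=1
  output=2, n=2
  output=3, n=3

Final answer: 3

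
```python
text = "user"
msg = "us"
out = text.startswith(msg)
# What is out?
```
Trace:
  text='user'
  text='user', msg='us'
  text='user', msg='us', out=True

Final answer: True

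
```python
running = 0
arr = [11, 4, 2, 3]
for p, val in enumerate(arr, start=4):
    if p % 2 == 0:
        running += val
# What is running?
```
Trace:
  running=0
  running=11, p=4, val=11
  running=11, p=5, val=4
  running=13, p=6, val=2
  running=13, p=7, val=3

Final answer: 13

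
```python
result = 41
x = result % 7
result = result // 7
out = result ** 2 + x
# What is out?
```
Trace:
  result=41
  result=41, x=6
  result=5, x=6
  result=5, x=6, out=31

Final answer: 31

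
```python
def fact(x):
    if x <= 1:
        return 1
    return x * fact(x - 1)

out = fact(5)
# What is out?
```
Call trace:
fact(x=5)
  fact(x=4)
    fact(x=3)
      fact(x=2)
        fact(x=1)
        -> return 1
      -> return 2
    -> return 6
  -> return 24
-> return 120

Final answer: 120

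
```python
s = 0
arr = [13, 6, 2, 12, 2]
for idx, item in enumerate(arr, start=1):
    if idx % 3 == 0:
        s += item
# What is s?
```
Trace:
  s=0
  s=0, idx=1, item=13
  s=0, idx=2, item=6
  s=2, idx=3, item=2
  s=2, idx=4, item=12
  s=2, idx=5, item=2

Final answer: 2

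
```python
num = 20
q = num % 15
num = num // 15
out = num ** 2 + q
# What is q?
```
Trace:
  num=20
  num=20, q=5
  num=1, q=5
  num=1, q=5, out=6

Final answer: 5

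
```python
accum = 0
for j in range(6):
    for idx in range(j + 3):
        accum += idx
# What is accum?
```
Trace:
  accum=0
  accum=0, j=0, idx=0
  accum=1, j=0, idx=1
  accum=3, j=0, idx=2
  accum=3, j=1, idx=0
  accum=4, j=1, idx=1
  accum=6, j=1, idx=2
  accum=9, j=1, idx=3
  accum=9, j=2, idx=0
  accum=10, j=2, idx=1
  accum=12, j=2, idx=2
  accum=15, j=2, idx=3
  accum=19, j=2, idx=4
  accum=19, j=3, idx=0
  accum=20, j=3, idx=1
  accum=22, j=3, idx=2
  accum=25, j=3, idx=3
  accum=29, j=3, idx=4
  accum=34, j=3, idx=5
  accum=34, j=4, idx=0
  accum=35, j=4, idx=1
  accum=37, j=4, idx=2
  accum=40, j=4, idx=3
  accum=44, j=4, idx=4
  accum=49, j=4, idx=5
  accum=55, j=4, idx=6
  accum=55, j=5, idx=0
  accum=56, j=5, idx=1
  accum=58, j=5, idx=2
  accum=61, j=5, idx=3
  accum=65, j=5, idx=4
  accum=70, j=5, idx=5
  accum=76, j=5, idx=6
  accum=83, j=5, idx=7

Final answer: 83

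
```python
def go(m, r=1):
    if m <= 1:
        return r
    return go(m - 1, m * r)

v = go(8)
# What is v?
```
Call trace:
go(m=8, r=1)
  go(m=7, r=8)
    go(m=6, r=56)
      go(m=5, r=336)
        go(m=4, r=1680)
          go(m=3, r=6720)
            go(m=2, r=20160)
              go(m=1, r=40320)
              -> return 40320
            -> return 40320
          -> return 40320
        -> return 40320
      -> return 40320
    -> return 40320
  -> return 40320
-> return 40320

Final answer: 40320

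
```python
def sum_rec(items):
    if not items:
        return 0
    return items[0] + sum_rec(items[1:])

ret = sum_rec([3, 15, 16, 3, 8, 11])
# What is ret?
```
Call trace:
sum_rec(items=[3, 15, 16, 3, 8, 11])
  sum_rec(items=[15, 16, 3, 8, 11])
    sum_rec(items=[16, 3, 8, 11])
      sum_rec(items=[3, 8, 11])
        sum_rec(items=[8, 11])
          sum_rec(items=[11])
            sum_rec(items=[])
            -> return 0
          -> return 11
        -> return 19
      -> return 22
    -> return 38
  -> return 53
-> return 56

Final answer: 56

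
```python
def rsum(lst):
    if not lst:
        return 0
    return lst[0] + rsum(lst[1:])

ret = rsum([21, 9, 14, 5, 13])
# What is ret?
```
Call trace:
rsum(lst=[21, 9, 14, 5, 13])
  rsum(lst=[9, 14, 5, 13])
    rsum(lst=[14, 5, 13])
      rsum(lst=[5, 13])
        rsum(lst=[13])
          rsum(lst=[])
          -> return 0
        -> return 13
      -> return 18
    -> return 32
  -> return 41
-> return 62

Final answer: 62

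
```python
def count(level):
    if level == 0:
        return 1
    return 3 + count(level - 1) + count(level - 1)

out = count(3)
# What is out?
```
Call trace (a repeated sub-call is expanded the first time; later identical calls just restate its return value):
count(level=3)
  count(level=2)
    count(level=1)
      count(level=0)
      -> return 1
      count(level=0)
      -> return 1
    -> return 5
    count(level=1) -> return 5  (same call as traced above)
  -> return 13
  count(level=2) -> return 13  (same call as traced above)
-> return 29

Final answer: 29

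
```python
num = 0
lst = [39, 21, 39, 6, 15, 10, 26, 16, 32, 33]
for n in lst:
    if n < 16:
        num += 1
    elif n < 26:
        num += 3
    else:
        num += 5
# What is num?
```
Trace:
  num=0
  num=5, n=39
  num=8, n=21
  num=13, n=39
  num=14, n=6
  num=15, n=15
  num=16, n=10
  num=21, n=26
  num=24, n=16
  num=29, n=32
  num=34, n=33

Final answer: 34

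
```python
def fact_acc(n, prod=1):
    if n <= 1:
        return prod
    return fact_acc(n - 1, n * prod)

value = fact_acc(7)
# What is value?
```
Call trace:
fact_acc(n=7, prod=1)
  fact_acc(n=6, prod=7)
    fact_acc(n=5, prod=42)
      fact_acc(n=4, prod=210)
        fact_acc(n=3, prod=840)
          fact_acc(n=2, prod=2520)
            fact_acc(n=1, prod=5040)
            -> return 5040
          -> return 5040
        -> return 5040
      -> return 5040
    -> return 5040
  -> return 5040
-> return 5040

Final answer: 5040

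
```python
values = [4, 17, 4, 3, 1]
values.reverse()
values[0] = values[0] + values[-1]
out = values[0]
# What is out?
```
Trace:
  values=[4, 17, 4, 3, 1]
  values=[1, 3, 4, 17, 4]
  values=[5, 3, 4, 17, 4]
  values=[5, 3, 4, 17, 4], out=5

Final answer: 5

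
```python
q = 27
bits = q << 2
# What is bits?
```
Trace:
  q=27
  q=27, bits=108

Final answer: 108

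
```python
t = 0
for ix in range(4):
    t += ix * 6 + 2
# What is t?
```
Trace:
  t=0
  t=2, ix=0
  t=10, ix=1
  t=24, ix=2
  t=44, ix=3

Final answer: 44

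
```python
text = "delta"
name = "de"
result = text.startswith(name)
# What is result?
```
Trace:
  text='delta'
  text='delta', name='de'
  text='delta', name='de', result=True

Final answer: True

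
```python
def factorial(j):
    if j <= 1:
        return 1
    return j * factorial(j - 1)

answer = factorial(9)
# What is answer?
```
Call trace:
factorial(j=9)
  factorial(j=8)
    factorial(j=7)
      factorial(j=6)
        factorial(j=5)
          factorial(j=4)
            factorial(j=3)
              factorial(j=2)
                factorial(j=1)
                -> return 1
              -> return 2
            -> return 6
          -> return 24
        -> return 120
      -> return 720
    -> return 5040
  -> return 40320
-> return 362880

Final answer: 362880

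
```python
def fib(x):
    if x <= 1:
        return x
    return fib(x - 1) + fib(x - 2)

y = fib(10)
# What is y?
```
Call trace (a repeated sub-call is expanded the first time; later identical calls just restate its return value):
fib(x=10)
  fib(x=9)
    fib(x=8)
      fib(x=7)
        fib(x=6)
          fib(x=5)
            fib(x=4)
              fib(x=3)
                fib(x=2)
                  fib(x=1)
                  -> return 1
                  fib(x=0)
                  -> return 0
                -> return 1
                fib(x=1)
                -> return 1
              -> return 2
              fib(x=2) -> return 1  (same call as traced above)
            -> return 3
            fib(x=3) -> return 2  (same call as traced above)
          -> return 5
          fib(x=4) -> return 3  (same call as traced above)
        -> return 8
        fib(x=5) -> return 5  (same call as traced above)
      -> return 13
      fib(x=6) -> return 8  (same call as traced above)
    -> return 21
    fib(x=7) -> return 13  (same call as traced above)
  -> return 34
  fib(x=8) -> return 21  (same call as traced above)
-> return 55

Final answer: 55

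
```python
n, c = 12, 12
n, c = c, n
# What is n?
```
Trace:
  n=12, c=12
  n=12, c=12

Final answer: 12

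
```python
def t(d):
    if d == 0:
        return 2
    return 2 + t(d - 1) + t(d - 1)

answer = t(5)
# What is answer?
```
Call trace (a repeated sub-call is expanded the first time; later identical calls just restate its return value):
t(d=5)
  t(d=4)
    t(d=3)
      t(d=2)
        t(d=1)
          t(d=0)
          -> return 2
          t(d=0)
          -> return 2
        -> return 6
        t(d=1) -> return 6  (same call as traced above)
      -> return 14
      t(d=2) -> return 14  (same call as traced above)
    -> return 30
    t(d=3) -> return 30  (same call as traced above)
  -> return 62
  t(d=4) -> return 62  (same call as traced above)
-> return 126

Final answer: 126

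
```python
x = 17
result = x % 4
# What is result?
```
Trace:
  x=17
  x=17, result=1

Final answer: 1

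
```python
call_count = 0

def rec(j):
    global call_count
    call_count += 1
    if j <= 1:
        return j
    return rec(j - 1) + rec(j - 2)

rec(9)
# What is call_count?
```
Call trace (a repeated sub-call is expanded the first time; later identical calls just restate its return value):
rec(j=9)
  rec(j=8)
    rec(j=7)
      rec(j=6)
        rec(j=5)
          rec(j=4)
            rec(j=3)
              rec(j=2)
                rec(j=1)
                -> return 1
                rec(j=0)
                -> return 0
              -> return 1
              rec(j=1)
              -> return 1
            -> return 2
            rec(j=2) -> return 1  (same call as traced above)
          -> return 3
          rec(j=3) -> return 2  (same call as traced above)
        -> return 5
        rec(j=4) -> return 3  (same call as traced above)
      -> return 8
      rec(j=5) -> return 5  (same call as traced above)
    -> return 13
    rec(j=6) -> return 8  (same call as traced above)
  -> return 21
  rec(j=7) -> return 13  (same call as traced above)
-> return 34

call_count is incremented once per call, so count the calls in each subtree. Let C(j) = number of calls made by rec(j).
C(0) = C(1) = 1 (base case, no recursion); C(j) = 1 + C(j - 1) + C(j - 2) otherwise.
C(2) = 1 + C(1) + C(0) = 1 + 1 + 1 = 3
C(3) = 1 + C(2) + C(1) = 1 + 3 + 1 = 5
C(4) = 1 + C(3) + C(2) = 1 + 5 + 3 = 9
C(5) = 1 + C(4) + C(3) = 1 + 9 + 5 = 15
C(6) = 1 + C(5) + C(4) = 1 + 15 + 9 = 25
C(7) = 1 + C(6) + C(5) = 1 + 25 + 15 = 41
C(8) = 1 + C(7) + C(6) = 1 + 41 + 25 = 67
C(9) = 1 + C(8) + C(7) = 1 + 67 + 41 = 109
call_count = C(9) = 109

Final answer: 109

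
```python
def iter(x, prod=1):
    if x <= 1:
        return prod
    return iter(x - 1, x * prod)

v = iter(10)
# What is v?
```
Call trace:
iter(x=10, prod=1)
  iter(x=9, prod=10)
    iter(x=8, prod=90)
      iter(x=7, prod=720)
        iter(x=6, prod=5040)
          iter(x=5, prod=30240)
            iter(x=4, prod=151200)
              iter(x=3, prod=604800)
                iter(x=2, prod=1814400)
                  iter(x=1, prod=3628800)
                  -> return 3628800
                -> return 3628800
              -> return 3628800
            -> return 3628800
          -> return 3628800
        -> return 3628800
      -> return 3628800
    -> return 3628800
  -> return 3628800
-> return 3628800

Final answer: 3628800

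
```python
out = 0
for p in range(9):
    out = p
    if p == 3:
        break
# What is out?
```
Trace:
  out=0
  out=0, p=0
  out=1, p=1
  out=2, p=2
  out=3, p=3

Final answer: 3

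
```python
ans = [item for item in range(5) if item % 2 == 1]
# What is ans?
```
Trace:
  item=0
  item=1
  item=2
  item=3
  item=4
  ans=[1, 3]

Final answer: [1, 3]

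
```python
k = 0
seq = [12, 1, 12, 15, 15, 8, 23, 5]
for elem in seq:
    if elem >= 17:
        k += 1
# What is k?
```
Trace:
  k=0
  k=0, elem=12
  k=0, elem=1
  k=0, elem=12
  k=0, elem=15
  k=0, elem=15
  k=0, elem=8
  k=1, elem=23
  k=1, elem=5

Final answer: 1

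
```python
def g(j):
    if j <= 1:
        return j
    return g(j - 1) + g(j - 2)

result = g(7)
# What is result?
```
Call trace (a repeated sub-call is expanded the first time; later identical calls just restate its return value):
g(j=7)
  g(j=6)
    g(j=5)
      g(j=4)
        g(j=3)
          g(j=2)
            g(j=1)
            -> return 1
            g(j=0)
            -> return 0
          -> return 1
          g(j=1)
          -> return 1
        -> return 2
        g(j=2) -> return 1  (same call as traced above)
      -> return 3
      g(j=3) -> return 2  (same call as traced above)
    -> return 5
    g(j=4) -> return 3  (same call as traced above)
  -> return 8
  g(j=5) -> return 5  (same call as traced above)
-> return 13

Final answer: 13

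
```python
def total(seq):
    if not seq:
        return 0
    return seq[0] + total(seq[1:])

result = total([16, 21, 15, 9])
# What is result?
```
Call trace:
total(seq=[16, 21, 15, 9])
  total(seq=[21, 15, 9])
    total(seq=[15, 9])
      total(seq=[9])
        total(seq=[])
        -> return 0
      -> return 9
    -> return 24
  -> return 45
-> return 61

Final answer: 61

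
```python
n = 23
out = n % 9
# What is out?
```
Trace:
  n=23
  n=23, out=5

Final answer: 5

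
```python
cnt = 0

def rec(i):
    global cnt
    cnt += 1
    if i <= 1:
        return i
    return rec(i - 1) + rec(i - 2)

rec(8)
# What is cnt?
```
Call trace (a repeated sub-call is expanded the first time; later identical calls just restate its return value):
rec(i=8)
  rec(i=7)
    rec(i=6)
      rec(i=5)
        rec(i=4)
          rec(i=3)
            rec(i=2)
              rec(i=1)
              -> return 1
              rec(i=0)
              -> return 0
            -> return 1
            rec(i=1)
            -> return 1
          -> return 2
          rec(i=2) -> return 1  (same call as traced above)
        -> return 3
        rec(i=3) -> return 2  (same call as traced above)
      -> return 5
      rec(i=4) -> return 3  (same call as traced above)
    -> return 8
    rec(i=5) -> return 5  (same call as traced above)
  -> return 13
  rec(i=6) -> return 8  (same call as traced above)
-> return 21

cnt is incremented once per call, so count the calls in each subtree. Let C(i) = number of calls made by rec(i).
C(0) = C(1) = 1 (base case, no recursion); C(i) = 1 + C(i - 1) + C(i - 2) otherwise.
C(2) = 1 + C(1) + C(0) = 1 + 1 + 1 = 3
C(3) = 1 + C(2) + C(1) = 1 + 3 + 1 = 5
C(4) = 1 + C(3) + C(2) = 1 + 5 + 3 = 9
C(5) = 1 + C(4) + C(3) = 1 + 9 + 5 = 15
C(6) = 1 + C(5) + C(4) = 1 + 15 + 9 = 25
C(7) = 1 + C(6) + C(5) = 1 + 25 + 15 = 41
C(8) = 1 + C(7) + C(6) = 1 + 41 + 25 = 67
cnt = C(8) = 67

Final answer: 67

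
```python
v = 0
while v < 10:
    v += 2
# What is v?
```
Trace:
  v=0
  v=2
  v=4
  v=6
  v=8
  v=10

Final answer: 10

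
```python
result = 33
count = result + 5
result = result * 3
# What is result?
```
Trace:
  result=33
  result=33, count=38
  result=99, count=38

Final answer: 99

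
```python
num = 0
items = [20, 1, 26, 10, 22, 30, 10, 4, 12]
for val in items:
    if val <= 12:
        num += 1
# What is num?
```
Trace:
  num=0
  num=0, val=20
  num=1, val=1
  num=1, val=26
  num=2, val=10
  num=2, val=22
  num=2, val=30
  num=3, val=10
  num=4, val=4
  num=5, val=12

Final answer: 5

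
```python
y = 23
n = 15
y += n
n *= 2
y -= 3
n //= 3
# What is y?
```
Trace:
  y=23
  y=23, n=15
  y=38, n=15
  y=38, n=30
  y=35, n=30
  y=35, n=10

Final answer: 35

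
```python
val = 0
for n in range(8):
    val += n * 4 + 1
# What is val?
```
Trace:
  val=0
  val=1, n=0
  val=6, n=1
  val=15, n=2
  val=28, n=3
  val=45, n=4
  val=66, n=5
  val=91, n=6
  val=120, n=7

Final answer: 120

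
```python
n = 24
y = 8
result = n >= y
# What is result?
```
Trace:
  n=24
  n=24, y=8
  n=24, y=8, result=True

Final answer: True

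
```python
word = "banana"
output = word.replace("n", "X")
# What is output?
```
Trace:
  word='banana'
  word='banana', output='baXaXa'

Final answer: 'baXaXa'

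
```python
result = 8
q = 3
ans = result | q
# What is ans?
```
Trace:
  result=8
  result=8, q=3
  result=8, q=3, ans=11

Final answer: 11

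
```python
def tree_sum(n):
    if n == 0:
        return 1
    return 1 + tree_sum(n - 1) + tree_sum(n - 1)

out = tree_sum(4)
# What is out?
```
Call trace (a repeated sub-call is expanded the first time; later identical calls just restate its return value):
tree_sum(n=4)
  tree_sum(n=3)
    tree_sum(n=2)
      tree_sum(n=1)
        tree_sum(n=0)
        -> return 1
        tree_sum(n=0)
        -> return 1
      -> return 3
      tree_sum(n=1) -> return 3  (same call as traced above)
    -> return 7
    tree_sum(n=2) -> return 7  (same call as traced above)
  -> return 15
  tree_sum(n=3) -> return 15  (same call as traced above)
-> return 31

Final answer: 31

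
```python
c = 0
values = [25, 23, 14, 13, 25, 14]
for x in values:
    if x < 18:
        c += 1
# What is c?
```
Trace:
  c=0
  c=0, x=25
  c=0, x=23
  c=1, x=14
  c=2, x=13
  c=2, x=25
  c=3, x=14

Final answer: 3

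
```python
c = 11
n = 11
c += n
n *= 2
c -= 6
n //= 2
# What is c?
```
Trace:
  c=11
  c=11, n=11
  c=22, n=11
  c=22, n=22
  c=16, n=22
  c=16, n=11

Final answer: 16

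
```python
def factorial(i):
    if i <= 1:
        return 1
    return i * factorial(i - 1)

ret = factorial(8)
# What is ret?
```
Call trace:
factorial(i=8)
  factorial(i=7)
    factorial(i=6)
      factorial(i=5)
        factorial(i=4)
          factorial(i=3)
            factorial(i=2)
              factorial(i=1)
              -> return 1
            -> return 2
          -> return 6
        -> return 24
      -> return 120
    -> return 720
  -> return 5040
-> return 40320

Final answer: 40320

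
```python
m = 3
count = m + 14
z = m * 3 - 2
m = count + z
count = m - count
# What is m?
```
Trace:
  m=3
  m=3, count=17
  m=3, count=17, z=7
  m=24, count=17, z=7
  m=24, count=7, z=7

Final answer: 24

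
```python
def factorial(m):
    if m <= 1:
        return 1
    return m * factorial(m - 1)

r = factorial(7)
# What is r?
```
Call trace:
factorial(m=7)
  factorial(m=6)
    factorial(m=5)
      factorial(m=4)
        factorial(m=3)
          factorial(m=2)
            factorial(m=1)
            -> return 1
          -> return 2
        -> return 6
      -> return 24
    -> return 120
  -> return 720
-> return 5040

Final answer: 5040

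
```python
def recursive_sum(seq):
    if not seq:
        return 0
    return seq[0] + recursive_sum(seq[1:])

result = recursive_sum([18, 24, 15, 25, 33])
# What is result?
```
Call trace:
recursive_sum(seq=[18, 24, 15, 25, 33])
  recursive_sum(seq=[24, 15, 25, 33])
    recursive_sum(seq=[15, 25, 33])
      recursive_sum(seq=[25, 33])
        recursive_sum(seq=[33])
          recursive_sum(seq=[])
          -> return 0
        -> return 33
      -> return 58
    -> return 73
  -> return 97
-> return 115

Final answer: 115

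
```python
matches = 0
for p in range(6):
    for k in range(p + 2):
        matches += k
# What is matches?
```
Trace:
  matches=0
  matches=0, p=0, k=0
  matches=1, p=0, k=1
  matches=1, p=1, k=0
  matches=2, p=1, k=1
  matches=4, p=1, k=2
  matches=4, p=2, k=0
  matches=5, p=2, k=1
  matches=7, p=2, k=2
  matches=10, p=2, k=3
  matches=10, p=3, k=0
  matches=11, p=3, k=1
  matches=13, p=3, k=2
  matches=16, p=3, k=3
  matches=20, p=3, k=4
  matches=20, p=4, k=0
  matches=21, p=4, k=1
  matches=23, p=4, k=2
  matches=26, p=4, k=3
  matches=30, p=4, k=4
  matches=35, p=4, k=5
  matches=35, p=5, k=0
  matches=36, p=5, k=1
  matches=38, p=5, k=2
  matches=41, p=5, k=3
  matches=45, p=5, k=4
  matches=50, p=5, k=5
  matches=56, p=5, k=6

Final answer: 56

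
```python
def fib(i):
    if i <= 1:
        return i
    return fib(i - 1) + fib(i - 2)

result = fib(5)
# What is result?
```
Call trace (a repeated sub-call is expanded the first time; later identical calls just restate its return value):
fib(i=5)
  fib(i=4)
    fib(i=3)
      fib(i=2)
        fib(i=1)
        -> return 1
        fib(i=0)
        -> return 0
      -> return 1
      fib(i=1)
      -> return 1
    -> return 2
    fib(i=2) -> return 1  (same call as traced above)
  -> return 3
  fib(i=3) -> return 2  (same call as traced above)
-> return 5

Final answer: 5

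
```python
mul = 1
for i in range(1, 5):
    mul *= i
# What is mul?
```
Trace:
  mul=1
  mul=1, i=1
  mul=2, i=2
  mul=6, i=3
  mul=24, i=4

Final answer: 24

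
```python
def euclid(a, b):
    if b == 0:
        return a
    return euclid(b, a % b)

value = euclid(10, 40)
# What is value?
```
Call trace:
euclid(a=10, b=40)
  euclid(a=40, b=10)
    euclid(a=10, b=0)
    -> return 10
  -> return 10
-> return 10

Final answer: 10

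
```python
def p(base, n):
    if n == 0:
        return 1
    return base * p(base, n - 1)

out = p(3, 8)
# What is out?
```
Call trace:
p(base=3, n=8)
  p(base=3, n=7)
    p(base=3, n=6)
      p(base=3, n=5)
        p(base=3, n=4)
          p(base=3, n=3)
            p(base=3, n=2)
              p(base=3, n=1)
                p(base=3, n=0)
                -> return 1
              -> return 3
            -> return 9
          -> return 27
        -> return 81
      -> return 243
    -> return 729
  -> return 2187
-> return 6561

Final answer: 6561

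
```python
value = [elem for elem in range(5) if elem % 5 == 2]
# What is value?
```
Trace:
  elem=0
  elem=1
  elem=2
  elem=3
  elem=4
  value=[2]

Final answer: [2]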